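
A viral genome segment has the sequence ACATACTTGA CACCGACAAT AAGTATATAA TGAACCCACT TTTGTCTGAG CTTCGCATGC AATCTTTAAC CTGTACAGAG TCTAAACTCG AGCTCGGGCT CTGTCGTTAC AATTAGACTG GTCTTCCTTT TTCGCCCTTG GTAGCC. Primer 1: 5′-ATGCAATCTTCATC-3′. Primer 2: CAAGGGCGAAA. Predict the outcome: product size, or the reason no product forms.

Primer 1 (ATGCAATCTTCATC) does not match the top strand, and its reverse complement GATGAAGATTGCAT does not match either.
With no annealing site for primer 1, no amplification occurs.

No product — primer 1 has no binding site in the template.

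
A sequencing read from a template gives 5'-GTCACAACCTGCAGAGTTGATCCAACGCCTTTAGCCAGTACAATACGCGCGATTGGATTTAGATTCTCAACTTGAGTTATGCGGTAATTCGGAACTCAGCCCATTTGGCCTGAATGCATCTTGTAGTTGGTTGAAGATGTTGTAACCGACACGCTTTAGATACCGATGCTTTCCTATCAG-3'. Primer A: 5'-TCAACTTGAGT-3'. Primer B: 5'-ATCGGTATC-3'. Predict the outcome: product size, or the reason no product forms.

Yes — a 101 bp product.

Primer A (TCAACTTGAGT) matches the top strand at positions 67–77; it acts as a forward primer.
Primer B's reverse complement is GATACCGAT, matching the top strand at positions 159–167; it acts as a reverse primer.
The 3' ends face each other across positions 67–167, giving a 101 bp product.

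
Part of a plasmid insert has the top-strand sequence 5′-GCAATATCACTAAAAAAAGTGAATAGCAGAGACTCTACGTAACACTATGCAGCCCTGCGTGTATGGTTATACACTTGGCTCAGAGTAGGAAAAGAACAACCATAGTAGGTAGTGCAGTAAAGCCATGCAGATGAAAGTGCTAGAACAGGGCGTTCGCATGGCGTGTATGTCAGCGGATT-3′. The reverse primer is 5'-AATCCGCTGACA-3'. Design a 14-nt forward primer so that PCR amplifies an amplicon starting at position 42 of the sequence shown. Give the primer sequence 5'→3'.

The reverse primer's reverse complement TGTCAGCGGATT matches the template at positions 168–179; the product starts at position 42.
The forward primer is identical to the top strand over positions 42–55: ACACTATGCAGCCC.

5'-ACACTATGCAGCCC-3'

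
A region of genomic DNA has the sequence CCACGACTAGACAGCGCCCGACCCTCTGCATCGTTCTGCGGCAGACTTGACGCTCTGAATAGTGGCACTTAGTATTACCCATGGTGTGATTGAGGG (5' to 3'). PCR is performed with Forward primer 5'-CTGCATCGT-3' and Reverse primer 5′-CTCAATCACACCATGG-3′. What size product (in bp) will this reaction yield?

The forward primer matches the template at positions 26–34.
Taking the reverse complement of CTCAATCACACCATGG gives CCATGGTGTGATTGAG, found at positions 79–94 on the template; the primer anneals here to the top strand with its 3' end pointing upstream.
Amplicon spans positions 26–94: 69 bp.

69 bp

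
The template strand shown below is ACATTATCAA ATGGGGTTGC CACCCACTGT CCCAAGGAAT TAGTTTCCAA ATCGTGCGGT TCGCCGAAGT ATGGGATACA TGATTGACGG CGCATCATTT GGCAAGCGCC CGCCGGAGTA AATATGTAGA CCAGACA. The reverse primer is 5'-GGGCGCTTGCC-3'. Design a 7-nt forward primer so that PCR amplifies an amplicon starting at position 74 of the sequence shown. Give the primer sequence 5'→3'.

The reverse primer's reverse complement GGCAAGCGCCC matches the template at positions 101–111; the product starts at position 74.
The forward primer is identical to the top strand over positions 74–80: GGATACA.

5'-GGATACA-3'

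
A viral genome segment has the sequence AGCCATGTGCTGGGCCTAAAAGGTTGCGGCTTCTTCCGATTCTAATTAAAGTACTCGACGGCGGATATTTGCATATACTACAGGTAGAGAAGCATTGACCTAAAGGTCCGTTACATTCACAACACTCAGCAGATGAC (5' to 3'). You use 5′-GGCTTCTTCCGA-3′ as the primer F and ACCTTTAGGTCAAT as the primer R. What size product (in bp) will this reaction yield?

80 bp

Forward primer GGCTTCTTCCGA is found on the top strand at positions 28–39.
The reverse primer's reverse complement is ATTGACCTAAAGGT, which matches the template at positions 94–107.
Product length = (reverse-primer end) − (forward-primer start) + 1 = 107 − 28 + 1 = 80 bp.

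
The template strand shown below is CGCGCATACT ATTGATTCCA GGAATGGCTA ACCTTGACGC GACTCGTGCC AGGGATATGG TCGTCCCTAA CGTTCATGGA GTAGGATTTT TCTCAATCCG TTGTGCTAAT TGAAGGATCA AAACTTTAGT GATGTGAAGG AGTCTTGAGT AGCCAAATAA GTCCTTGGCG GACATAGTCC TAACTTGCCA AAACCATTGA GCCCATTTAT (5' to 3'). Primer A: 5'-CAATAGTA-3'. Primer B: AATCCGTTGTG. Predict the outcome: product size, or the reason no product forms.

No product — the primers' 3' ends point away from each other.

Primer A (CAATAGTA) has reverse complement TACTATTG, which matches the top strand at positions 7–14; primer A anneals to the top strand there with its 3' end pointing upstream toward position 7.
Primer B (AATCCGTTGTG) matches the top strand directly at positions 95–105; it anneals to the bottom strand with its 3' end pointing downstream toward position 105.
The 3' ends diverge (primer A extends toward position 1, primer B toward position 210), so the primers never converge on a shared product.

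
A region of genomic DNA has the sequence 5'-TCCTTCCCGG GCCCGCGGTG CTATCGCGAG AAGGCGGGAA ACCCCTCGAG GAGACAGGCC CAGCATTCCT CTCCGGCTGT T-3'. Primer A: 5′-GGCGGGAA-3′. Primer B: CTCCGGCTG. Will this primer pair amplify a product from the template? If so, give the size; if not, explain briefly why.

No product — both primers anneal to the same strand and extend in the same direction.

Primer A (GGCGGGAA) matches the top strand at positions 33–40 (3' end points downstream).
Primer B (CTCCGGCTG) also matches the top strand directly, at positions 71–79 — its reverse complement CAGCCGGAG is not present.
Both primers anneal to the bottom strand with 3' ends pointing the same way, so neither can prime synthesis back toward the other.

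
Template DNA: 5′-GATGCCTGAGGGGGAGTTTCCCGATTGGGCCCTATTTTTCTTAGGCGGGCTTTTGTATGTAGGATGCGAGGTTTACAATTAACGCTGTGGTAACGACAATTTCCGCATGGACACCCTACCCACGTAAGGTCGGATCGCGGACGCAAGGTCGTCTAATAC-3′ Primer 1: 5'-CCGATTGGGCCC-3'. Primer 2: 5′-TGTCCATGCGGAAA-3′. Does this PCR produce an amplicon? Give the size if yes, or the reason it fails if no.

Primer 1 (CCGATTGGGCCC) matches the top strand at positions 21–32; it acts as a forward primer.
Primer 2's reverse complement is TTTCCGCATGGACA, matching the top strand at positions 100–113; it acts as a reverse primer.
The 3' ends face each other across positions 21–113, giving a 93 bp product.

Yes — a 93 bp product.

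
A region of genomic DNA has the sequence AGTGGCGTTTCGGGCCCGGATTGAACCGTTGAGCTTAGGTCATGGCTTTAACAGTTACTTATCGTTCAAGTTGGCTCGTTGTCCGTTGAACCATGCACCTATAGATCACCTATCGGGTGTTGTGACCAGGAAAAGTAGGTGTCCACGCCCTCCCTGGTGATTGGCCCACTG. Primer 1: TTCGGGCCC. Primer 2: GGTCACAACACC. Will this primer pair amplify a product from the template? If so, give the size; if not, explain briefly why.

Yes — a 119 bp product.

Primer 1 (TTCGGGCCC) matches the top strand at positions 9–17; it acts as a forward primer.
Primer 2's reverse complement is GGTGTTGTGACC, matching the top strand at positions 116–127; it acts as a reverse primer.
The 3' ends face each other across positions 9–127, giving a 119 bp product.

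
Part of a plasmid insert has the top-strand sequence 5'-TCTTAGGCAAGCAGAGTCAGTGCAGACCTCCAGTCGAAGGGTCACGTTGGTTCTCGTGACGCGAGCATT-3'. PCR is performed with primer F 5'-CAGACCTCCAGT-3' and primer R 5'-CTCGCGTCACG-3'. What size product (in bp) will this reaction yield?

43 bp

The forward primer matches the template at positions 23–34.
The reverse primer's reverse complement is CGTGACGCGAG, which matches the template at positions 55–65.
The product runs from position 23 to position 65, so its length is 65 − 23 + 1 = 43 bp.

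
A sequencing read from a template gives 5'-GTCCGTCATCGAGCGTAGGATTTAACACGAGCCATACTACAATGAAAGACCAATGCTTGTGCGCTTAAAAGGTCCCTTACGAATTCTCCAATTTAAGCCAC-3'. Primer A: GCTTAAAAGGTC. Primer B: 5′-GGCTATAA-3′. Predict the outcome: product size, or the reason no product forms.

Primer B (GGCTATAA) does not match the top strand, and its reverse complement TTATAGCC does not match either.
With no annealing site for primer B, no amplification occurs.

No product — primer B has no binding site in the template.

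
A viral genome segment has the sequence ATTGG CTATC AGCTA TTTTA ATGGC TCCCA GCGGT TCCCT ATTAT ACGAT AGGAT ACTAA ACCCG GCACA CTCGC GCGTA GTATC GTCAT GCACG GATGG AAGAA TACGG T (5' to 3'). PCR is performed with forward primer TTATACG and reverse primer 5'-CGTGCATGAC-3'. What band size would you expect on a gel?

54 bp

Forward primer TTATACG is found on the top strand at positions 42–48.
Reverse complement of the reverse primer: GTCATGCACG. This occurs on the top strand at positions 86–95.
The product runs from position 42 to position 95, so its length is 95 − 42 + 1 = 54 bp.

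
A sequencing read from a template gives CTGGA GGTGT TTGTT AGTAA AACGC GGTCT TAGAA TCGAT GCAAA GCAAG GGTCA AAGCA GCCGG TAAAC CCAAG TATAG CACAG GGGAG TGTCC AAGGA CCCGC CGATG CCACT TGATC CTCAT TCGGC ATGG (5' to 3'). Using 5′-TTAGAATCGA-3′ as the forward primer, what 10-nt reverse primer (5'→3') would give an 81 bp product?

The forward primer binds at positions 30–39, so an 81 bp product ends at position 30 + 81 − 1 = 110.
The reverse primer anneals to the top strand over positions 101–110, i.e. to CCCGCCGATG.
Its sequence written 5'→3' is the reverse complement: CATCGGCGGG.

5'-CATCGGCGGG-3'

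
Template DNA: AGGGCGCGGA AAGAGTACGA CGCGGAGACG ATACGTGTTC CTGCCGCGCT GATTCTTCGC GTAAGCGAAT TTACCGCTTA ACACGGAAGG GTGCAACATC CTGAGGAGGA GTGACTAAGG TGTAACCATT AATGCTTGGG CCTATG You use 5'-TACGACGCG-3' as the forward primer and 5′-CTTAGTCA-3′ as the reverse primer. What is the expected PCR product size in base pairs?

104 bp

The forward primer matches the template at positions 16–24.
Taking the reverse complement of CTTAGTCA gives TGACTAAG, found at positions 112–119 on the template; the primer anneals here to the top strand with its 3' end pointing upstream.
Amplicon spans positions 16–119: 104 bp.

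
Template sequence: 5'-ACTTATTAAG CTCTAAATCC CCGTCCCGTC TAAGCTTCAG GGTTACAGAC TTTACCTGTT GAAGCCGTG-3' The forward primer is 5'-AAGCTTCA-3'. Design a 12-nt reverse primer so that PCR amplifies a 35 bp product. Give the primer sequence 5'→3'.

The forward primer binds at positions 32–39, so a 35 bp product ends at position 32 + 35 − 1 = 66.
The reverse primer anneals to the top strand over positions 55–66, i.e. to CCTGTTGAAGCC.
Its sequence written 5'→3' is the reverse complement: GGCTTCAACAGG.

5'-GGCTTCAACAGG-3'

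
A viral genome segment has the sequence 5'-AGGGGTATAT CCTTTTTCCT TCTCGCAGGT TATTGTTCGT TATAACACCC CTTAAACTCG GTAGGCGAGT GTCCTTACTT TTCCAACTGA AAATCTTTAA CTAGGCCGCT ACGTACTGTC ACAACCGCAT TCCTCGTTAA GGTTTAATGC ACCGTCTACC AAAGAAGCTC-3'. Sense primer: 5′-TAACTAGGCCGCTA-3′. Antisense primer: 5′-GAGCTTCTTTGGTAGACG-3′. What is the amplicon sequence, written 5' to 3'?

5'-TAACTAGGCCGCTACGTACTGTCACAACCGCATTCCTCGTTAAGGTTTAATGCACCGTCTACCAAAGAAGCTC-3'

Forward primer TAACTAGGCCGCTA is found on the top strand at positions 98–111.
The reverse primer's reverse complement is CGTCTACCAAAGAAGCTC, which matches the template at positions 153–170.
The product is the template from position 98 through 170 (73 bp).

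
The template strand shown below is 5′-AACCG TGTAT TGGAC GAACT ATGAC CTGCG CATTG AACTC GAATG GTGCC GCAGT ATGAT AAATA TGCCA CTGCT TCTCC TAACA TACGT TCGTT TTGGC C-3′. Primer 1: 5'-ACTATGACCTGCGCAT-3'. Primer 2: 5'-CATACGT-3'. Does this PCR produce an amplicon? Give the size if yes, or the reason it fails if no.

No product — both primers anneal to the same strand and extend in the same direction.

Primer 1 (ACTATGACCTGCGCAT) matches the top strand at positions 18–33 (3' end points downstream).
Primer 2 (CATACGT) also matches the top strand directly, at positions 84–90 — its reverse complement ACGTATG is not present.
Both primers anneal to the bottom strand with 3' ends pointing the same way, so neither can prime synthesis back toward the other.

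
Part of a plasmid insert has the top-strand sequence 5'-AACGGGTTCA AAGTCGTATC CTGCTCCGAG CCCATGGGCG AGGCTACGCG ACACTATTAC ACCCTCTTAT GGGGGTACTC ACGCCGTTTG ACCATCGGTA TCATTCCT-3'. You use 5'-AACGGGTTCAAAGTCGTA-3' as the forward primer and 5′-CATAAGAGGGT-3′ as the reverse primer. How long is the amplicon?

The forward primer matches the template at positions 1–18.
Taking the reverse complement of CATAAGAGGGT gives ACCCTCTTATG, found at positions 61–71 on the template; the primer anneals here to the top strand with its 3' end pointing upstream.
Product length = (reverse-primer end) − (forward-primer start) + 1 = 71 − 1 + 1 = 71 bp.

71 bp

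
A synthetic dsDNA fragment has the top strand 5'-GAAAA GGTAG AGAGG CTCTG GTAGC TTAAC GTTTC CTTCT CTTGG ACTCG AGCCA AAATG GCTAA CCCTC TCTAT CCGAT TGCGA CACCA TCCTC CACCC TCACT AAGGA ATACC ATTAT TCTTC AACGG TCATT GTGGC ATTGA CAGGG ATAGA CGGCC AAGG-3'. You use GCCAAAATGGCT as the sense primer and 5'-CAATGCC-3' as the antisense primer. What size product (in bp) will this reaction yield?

Forward primer GCCAAAATGGCT is found on the top strand at positions 52–63.
Reverse complement of the reverse primer: GGCATTG. This occurs on the top strand at positions 138–144.
Product length = (reverse-primer end) − (forward-primer start) + 1 = 144 − 52 + 1 = 93 bp.

93 bp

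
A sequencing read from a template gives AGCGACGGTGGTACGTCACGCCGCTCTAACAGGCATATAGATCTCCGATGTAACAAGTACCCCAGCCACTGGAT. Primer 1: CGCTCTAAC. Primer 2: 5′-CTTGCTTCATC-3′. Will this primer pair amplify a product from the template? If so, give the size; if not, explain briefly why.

Primer 2 (CTTGCTTCATC) does not match the top strand, and its reverse complement GATGAAGCAAG does not match either.
With no annealing site for primer 2, no amplification occurs.

No product — primer 2 has no binding site in the template.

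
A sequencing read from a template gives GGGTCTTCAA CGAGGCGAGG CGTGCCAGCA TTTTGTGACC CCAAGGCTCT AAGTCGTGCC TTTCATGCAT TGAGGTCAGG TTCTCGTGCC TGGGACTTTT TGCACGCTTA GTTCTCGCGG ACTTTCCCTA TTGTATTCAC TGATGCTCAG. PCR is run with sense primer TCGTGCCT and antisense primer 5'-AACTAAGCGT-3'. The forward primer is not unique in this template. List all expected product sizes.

The forward primer TCGTGCCT matches the top strand at positions 54–61, 84–91.
The reverse primer's reverse complement is ACGCTTAGTT, matching at positions 104–113.
Each forward site pairs with the reverse site to give a product ending at position 113: sizes 60, 30 bp.

60 bp, 30 bp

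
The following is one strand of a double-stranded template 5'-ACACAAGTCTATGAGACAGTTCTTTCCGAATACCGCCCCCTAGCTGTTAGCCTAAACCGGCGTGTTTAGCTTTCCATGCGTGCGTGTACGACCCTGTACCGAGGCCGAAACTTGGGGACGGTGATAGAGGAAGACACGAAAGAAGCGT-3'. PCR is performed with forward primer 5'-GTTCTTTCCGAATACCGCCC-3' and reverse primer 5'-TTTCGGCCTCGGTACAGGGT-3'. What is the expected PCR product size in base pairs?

The forward primer matches the template at positions 19–38.
Taking the reverse complement of TTTCGGCCTCGGTACAGGGT gives ACCCTGTACCGAGGCCGAAA, found at positions 91–110 on the template; the primer anneals here to the top strand with its 3' end pointing upstream.
The product runs from position 19 to position 110, so its length is 110 − 19 + 1 = 92 bp.

92 bp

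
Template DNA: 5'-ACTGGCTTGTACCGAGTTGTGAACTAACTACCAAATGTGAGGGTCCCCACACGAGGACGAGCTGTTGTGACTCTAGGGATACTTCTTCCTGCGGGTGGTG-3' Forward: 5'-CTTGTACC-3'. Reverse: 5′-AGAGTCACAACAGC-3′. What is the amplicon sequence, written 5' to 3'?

Scanning the template, CTTGTACC occurs at positions 6–13; this primer anneals to the bottom strand there with its 3' end pointing downstream.
Reverse complement of the reverse primer: GCTGTTGTGACTCT. This occurs on the top strand at positions 61–74.
The product is the template from position 6 through 74 (69 bp).

5'-CTTGTACCGAGTTGTGAACTAACTACCAAATGTGAGGGTCCCCACACGAGGACGAGCTGTTGTGACTCT-3'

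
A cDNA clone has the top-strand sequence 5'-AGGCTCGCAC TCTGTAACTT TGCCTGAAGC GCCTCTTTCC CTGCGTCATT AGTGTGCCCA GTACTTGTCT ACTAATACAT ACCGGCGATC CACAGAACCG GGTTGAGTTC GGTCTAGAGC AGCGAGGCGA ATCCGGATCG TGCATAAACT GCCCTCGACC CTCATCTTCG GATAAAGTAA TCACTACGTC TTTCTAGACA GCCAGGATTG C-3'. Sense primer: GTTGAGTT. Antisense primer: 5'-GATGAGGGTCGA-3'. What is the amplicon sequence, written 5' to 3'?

The forward primer matches the template at positions 102–109.
The reverse primer's reverse complement is TCGACCCTCATC, which matches the template at positions 155–166.
The product is the template from position 102 through 166 (65 bp).

5'-GTTGAGTTCGGTCTAGAGCAGCGAGGCGAATCCGGATCGTGCATAAACTGCCCTCGACCCTCATC-3'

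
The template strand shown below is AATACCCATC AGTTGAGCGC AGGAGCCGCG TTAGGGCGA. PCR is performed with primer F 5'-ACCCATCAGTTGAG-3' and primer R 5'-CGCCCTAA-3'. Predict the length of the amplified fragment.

35 bp

Forward primer ACCCATCAGTTGAG is found on the top strand at positions 4–17.
Taking the reverse complement of CGCCCTAA gives TTAGGGCG, found at positions 31–38 on the template; the primer anneals here to the top strand with its 3' end pointing upstream.
Amplicon spans positions 4–38: 35 bp.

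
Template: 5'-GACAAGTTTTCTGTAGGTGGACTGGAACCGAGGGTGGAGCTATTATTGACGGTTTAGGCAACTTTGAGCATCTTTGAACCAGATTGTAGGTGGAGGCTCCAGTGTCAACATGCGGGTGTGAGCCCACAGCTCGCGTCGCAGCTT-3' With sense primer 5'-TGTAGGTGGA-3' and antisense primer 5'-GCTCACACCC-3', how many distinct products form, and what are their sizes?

Two products: 112 bp, 39 bp

The forward primer TGTAGGTGGA matches the top strand at positions 12–21, 85–94.
The reverse primer's reverse complement is GGGTGTGAGC, matching at positions 114–123.
Each forward site pairs with the reverse site to give a product ending at position 123: sizes 112, 39 bp.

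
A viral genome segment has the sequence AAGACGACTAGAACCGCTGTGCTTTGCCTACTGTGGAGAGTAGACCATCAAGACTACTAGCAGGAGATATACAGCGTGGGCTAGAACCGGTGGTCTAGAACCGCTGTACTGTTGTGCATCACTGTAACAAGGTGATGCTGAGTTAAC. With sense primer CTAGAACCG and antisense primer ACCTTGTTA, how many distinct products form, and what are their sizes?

The forward primer CTAGAACCG matches the top strand at positions 8–16, 81–89, 95–103.
The reverse primer's reverse complement is TAACAAGGT, matching at positions 125–133.
Each forward site pairs with the reverse site to give a product ending at position 133: sizes 126, 53, 39 bp.

Three products: 126 bp, 53 bp, 39 bp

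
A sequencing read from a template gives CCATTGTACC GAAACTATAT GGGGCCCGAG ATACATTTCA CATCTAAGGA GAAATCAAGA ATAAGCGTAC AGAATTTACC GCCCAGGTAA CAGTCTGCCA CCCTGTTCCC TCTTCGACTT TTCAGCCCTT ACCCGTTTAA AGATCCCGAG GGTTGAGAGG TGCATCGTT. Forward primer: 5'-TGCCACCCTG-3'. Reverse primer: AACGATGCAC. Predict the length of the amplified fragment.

74 bp

The forward primer matches the template at positions 96–105.
Reverse complement of the reverse primer: GTGCATCGTT. This occurs on the top strand at positions 160–169.
The product runs from position 96 to position 169, so its length is 169 − 96 + 1 = 74 bp.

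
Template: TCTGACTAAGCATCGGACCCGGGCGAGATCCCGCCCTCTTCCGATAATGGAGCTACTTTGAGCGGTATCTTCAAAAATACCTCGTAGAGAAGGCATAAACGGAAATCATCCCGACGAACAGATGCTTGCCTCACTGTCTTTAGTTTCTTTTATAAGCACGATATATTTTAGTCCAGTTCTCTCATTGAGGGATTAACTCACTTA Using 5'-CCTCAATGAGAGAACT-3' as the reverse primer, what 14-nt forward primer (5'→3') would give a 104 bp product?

The reverse primer's reverse complement AGTTCTCTCATTGAGG matches the template at positions 175–190, so the product ends at position 190.
A 104 bp product then starts at position 190 − 104 + 1 = 87.
The forward primer is identical to the top strand there: GAGAAGGCATAAAC.

5'-GAGAAGGCATAAAC-3'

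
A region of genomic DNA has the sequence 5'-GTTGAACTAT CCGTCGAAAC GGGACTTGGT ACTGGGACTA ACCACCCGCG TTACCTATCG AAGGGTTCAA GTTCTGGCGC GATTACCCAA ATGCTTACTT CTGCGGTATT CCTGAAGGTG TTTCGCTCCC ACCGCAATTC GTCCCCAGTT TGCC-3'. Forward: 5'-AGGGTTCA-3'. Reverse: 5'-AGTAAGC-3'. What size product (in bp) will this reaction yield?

Forward primer AGGGTTCA is found on the top strand at positions 62–69.
The reverse primer's reverse complement is GCTTACT, which matches the template at positions 93–99.
Amplicon spans positions 62–99: 38 bp.

38 bp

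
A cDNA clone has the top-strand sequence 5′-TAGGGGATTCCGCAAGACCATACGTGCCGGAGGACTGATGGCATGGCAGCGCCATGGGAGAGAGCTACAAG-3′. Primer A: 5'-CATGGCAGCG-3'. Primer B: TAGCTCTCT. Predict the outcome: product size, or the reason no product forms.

Yes — a 26 bp product.

Primer A (CATGGCAGCG) matches the top strand at positions 42–51; it acts as a forward primer.
Primer B's reverse complement is AGAGAGCTA, matching the top strand at positions 59–67; it acts as a reverse primer.
The 3' ends face each other across positions 42–67, giving a 26 bp product.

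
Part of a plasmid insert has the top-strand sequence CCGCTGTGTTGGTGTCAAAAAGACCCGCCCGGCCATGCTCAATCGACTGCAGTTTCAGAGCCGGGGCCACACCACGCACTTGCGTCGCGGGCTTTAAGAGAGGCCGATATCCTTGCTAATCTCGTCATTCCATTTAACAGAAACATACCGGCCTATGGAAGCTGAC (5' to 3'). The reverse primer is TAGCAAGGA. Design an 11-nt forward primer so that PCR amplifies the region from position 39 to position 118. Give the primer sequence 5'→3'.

The reverse primer's reverse complement TCCTTGCTA matches the template at positions 110–118; the product starts at position 39.
The forward primer is identical to the top strand over positions 39–49: TCAATCGACTG.

5'-TCAATCGACTG-3'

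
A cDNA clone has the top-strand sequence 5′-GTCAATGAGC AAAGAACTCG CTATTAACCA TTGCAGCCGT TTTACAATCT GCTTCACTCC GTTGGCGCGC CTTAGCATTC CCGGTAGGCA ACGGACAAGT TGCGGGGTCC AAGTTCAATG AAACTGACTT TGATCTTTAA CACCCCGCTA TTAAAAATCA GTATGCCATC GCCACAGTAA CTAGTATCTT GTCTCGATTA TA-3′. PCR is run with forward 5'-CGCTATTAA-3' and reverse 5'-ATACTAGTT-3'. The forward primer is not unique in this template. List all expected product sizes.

169 bp, 42 bp

The forward primer CGCTATTAA matches the top strand at positions 19–27, 146–154.
The reverse primer's reverse complement is AACTAGTAT, matching at positions 179–187.
Each forward site pairs with the reverse site to give a product ending at position 187: sizes 169, 42 bp.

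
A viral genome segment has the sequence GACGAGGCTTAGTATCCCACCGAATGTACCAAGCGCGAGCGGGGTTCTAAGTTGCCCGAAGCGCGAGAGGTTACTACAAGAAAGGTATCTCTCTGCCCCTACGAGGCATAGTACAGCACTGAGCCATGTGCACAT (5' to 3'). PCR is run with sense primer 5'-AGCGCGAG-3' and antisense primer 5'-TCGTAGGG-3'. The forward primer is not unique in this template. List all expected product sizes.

73 bp, 45 bp

The forward primer AGCGCGAG matches the top strand at positions 32–39, 60–67.
The reverse primer's reverse complement is CCCTACGA, matching at positions 97–104.
Each forward site pairs with the reverse site to give a product ending at position 104: sizes 73, 45 bp.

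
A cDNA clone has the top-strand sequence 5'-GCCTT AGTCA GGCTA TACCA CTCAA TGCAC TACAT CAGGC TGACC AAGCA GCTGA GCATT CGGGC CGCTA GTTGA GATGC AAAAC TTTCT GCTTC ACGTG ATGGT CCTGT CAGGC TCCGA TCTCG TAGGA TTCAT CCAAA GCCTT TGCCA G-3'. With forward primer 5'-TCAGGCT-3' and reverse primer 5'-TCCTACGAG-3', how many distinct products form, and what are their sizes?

Three products: 123 bp, 96 bp, 21 bp

The forward primer TCAGGCT matches the top strand at positions 8–14, 35–41, 110–116.
The reverse primer's reverse complement is CTCGTAGGA, matching at positions 122–130.
Each forward site pairs with the reverse site to give a product ending at position 130: sizes 123, 96, 21 bp.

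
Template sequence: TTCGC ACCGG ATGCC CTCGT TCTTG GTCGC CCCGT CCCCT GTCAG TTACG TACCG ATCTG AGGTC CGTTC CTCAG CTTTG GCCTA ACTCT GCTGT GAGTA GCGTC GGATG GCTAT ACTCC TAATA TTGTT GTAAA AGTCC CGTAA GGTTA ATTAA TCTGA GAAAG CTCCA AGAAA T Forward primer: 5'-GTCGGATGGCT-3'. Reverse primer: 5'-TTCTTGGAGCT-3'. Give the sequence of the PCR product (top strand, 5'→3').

5'-GTCGGATGGCTATACTCCTAATATTGTTGTAAAAGTCCCGTAAGGTTAATTAATCTGAGAAAGCTCCAAGAA-3'

Scanning the template, GTCGGATGGCT occurs at positions 103–113; this primer anneals to the bottom strand there with its 3' end pointing downstream.
The reverse primer's reverse complement is AGCTCCAAGAA, which matches the template at positions 164–174.
The product is the template from position 103 through 174 (72 bp).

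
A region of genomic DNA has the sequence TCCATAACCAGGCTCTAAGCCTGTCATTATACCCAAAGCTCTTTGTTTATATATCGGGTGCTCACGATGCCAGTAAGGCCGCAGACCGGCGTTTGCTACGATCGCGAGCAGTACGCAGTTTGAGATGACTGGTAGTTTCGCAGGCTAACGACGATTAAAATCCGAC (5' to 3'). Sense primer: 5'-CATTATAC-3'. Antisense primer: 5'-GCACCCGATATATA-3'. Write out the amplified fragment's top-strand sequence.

The forward primer matches the template at positions 25–32.
Reverse complement of the reverse primer: TATATATCGGGTGC. This occurs on the top strand at positions 48–61.
The product is the template from position 25 through 61 (37 bp).

5'-CATTATACCCAAAGCTCTTTGTTTATATATCGGGTGC-3'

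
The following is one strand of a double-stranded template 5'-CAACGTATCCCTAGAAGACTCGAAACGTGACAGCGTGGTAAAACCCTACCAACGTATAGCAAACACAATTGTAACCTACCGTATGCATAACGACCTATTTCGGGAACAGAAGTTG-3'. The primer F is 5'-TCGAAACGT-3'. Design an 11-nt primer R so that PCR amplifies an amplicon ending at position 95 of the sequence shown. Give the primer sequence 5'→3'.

5'-GGTCGTTATGC-3'

The forward primer binds at positions 20–28; the product's 3' end on the top strand is position 95.
The reverse primer anneals to the top strand over positions 85–95, i.e. to GCATAACGACC.
Its sequence written 5'→3' is the reverse complement: GGTCGTTATGC.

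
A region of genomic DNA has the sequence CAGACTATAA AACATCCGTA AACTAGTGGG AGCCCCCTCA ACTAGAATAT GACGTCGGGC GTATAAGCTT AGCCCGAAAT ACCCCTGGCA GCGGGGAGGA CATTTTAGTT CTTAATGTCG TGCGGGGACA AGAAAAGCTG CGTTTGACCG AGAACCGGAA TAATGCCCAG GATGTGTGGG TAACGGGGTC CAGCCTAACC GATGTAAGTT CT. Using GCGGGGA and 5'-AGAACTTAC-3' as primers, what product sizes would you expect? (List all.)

The forward primer GCGGGGA matches the top strand at positions 91–97, 122–128.
The reverse primer's reverse complement is GTAAGTTCT, matching at positions 204–212.
Each forward site pairs with the reverse site to give a product ending at position 212: sizes 122, 91 bp.

122 bp, 91 bp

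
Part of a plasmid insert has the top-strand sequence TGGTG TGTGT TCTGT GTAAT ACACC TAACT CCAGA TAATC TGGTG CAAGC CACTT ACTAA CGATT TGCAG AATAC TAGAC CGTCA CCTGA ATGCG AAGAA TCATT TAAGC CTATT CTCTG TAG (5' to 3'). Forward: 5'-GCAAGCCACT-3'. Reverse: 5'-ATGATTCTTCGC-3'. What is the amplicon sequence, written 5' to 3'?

5'-GCAAGCCACTTACTAACGATTTGCAGAATACTAGACCGTCACCTGAATGCGAAGAATCAT-3'

Forward primer GCAAGCCACT is found on the top strand at positions 45–54.
Reverse complement of the reverse primer: GCGAAGAATCAT. This occurs on the top strand at positions 93–104.
The product is the template from position 45 through 104 (60 bp).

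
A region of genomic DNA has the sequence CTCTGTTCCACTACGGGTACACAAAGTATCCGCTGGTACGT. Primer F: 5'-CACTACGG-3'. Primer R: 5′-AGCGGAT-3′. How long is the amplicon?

26 bp

Forward primer CACTACGG is found on the top strand at positions 9–16.
Taking the reverse complement of AGCGGAT gives ATCCGCT, found at positions 28–34 on the template; the primer anneals here to the top strand with its 3' end pointing upstream.
Amplicon spans positions 9–34: 26 bp.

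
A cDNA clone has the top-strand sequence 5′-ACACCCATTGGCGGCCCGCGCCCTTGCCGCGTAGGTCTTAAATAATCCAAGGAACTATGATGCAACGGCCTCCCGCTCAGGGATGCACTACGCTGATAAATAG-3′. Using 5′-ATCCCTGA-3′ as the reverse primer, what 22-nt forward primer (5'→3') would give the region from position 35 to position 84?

5'-GTCTTAAATAATCCAAGGAACT-3'

The reverse primer's reverse complement TCAGGGAT matches the template at positions 77–84; the product starts at position 35.
The forward primer is identical to the top strand over positions 35–56: GTCTTAAATAATCCAAGGAACT.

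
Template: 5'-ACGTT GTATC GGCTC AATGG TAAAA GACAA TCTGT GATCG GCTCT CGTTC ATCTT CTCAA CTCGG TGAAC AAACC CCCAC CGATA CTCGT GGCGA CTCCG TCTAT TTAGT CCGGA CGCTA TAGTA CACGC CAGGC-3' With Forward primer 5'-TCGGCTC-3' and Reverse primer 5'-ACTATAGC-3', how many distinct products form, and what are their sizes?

The forward primer TCGGCTC matches the top strand at positions 9–15, 38–44.
The reverse primer's reverse complement is GCTATAGT, matching at positions 117–124.
Each forward site pairs with the reverse site to give a product ending at position 124: sizes 116, 87 bp.

Two products: 116 bp, 87 bp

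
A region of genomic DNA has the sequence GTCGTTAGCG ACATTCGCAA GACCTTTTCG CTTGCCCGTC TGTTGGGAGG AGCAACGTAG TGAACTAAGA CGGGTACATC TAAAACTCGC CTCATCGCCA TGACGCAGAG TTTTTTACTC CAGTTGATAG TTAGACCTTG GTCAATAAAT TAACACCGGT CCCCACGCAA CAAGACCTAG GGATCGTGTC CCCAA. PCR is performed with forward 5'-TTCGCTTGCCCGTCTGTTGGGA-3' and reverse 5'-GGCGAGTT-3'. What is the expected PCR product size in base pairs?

Forward primer TTCGCTTGCCCGTCTGTTGGGA is found on the top strand at positions 27–48.
Reverse complement of the reverse primer: AACTCGCC. This occurs on the top strand at positions 84–91.
Amplicon spans positions 27–91: 65 bp.

65 bp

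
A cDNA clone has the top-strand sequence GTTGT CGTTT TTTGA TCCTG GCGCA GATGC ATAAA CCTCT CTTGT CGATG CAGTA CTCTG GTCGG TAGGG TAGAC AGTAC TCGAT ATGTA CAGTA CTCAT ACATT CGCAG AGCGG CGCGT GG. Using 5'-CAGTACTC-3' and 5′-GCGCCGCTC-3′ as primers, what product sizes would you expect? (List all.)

68 bp, 44 bp, 28 bp

The forward primer CAGTACTC matches the top strand at positions 51–58, 75–82, 91–98.
The reverse primer's reverse complement is GAGCGGCGC, matching at positions 110–118.
Each forward site pairs with the reverse site to give a product ending at position 118: sizes 68, 44, 28 bp.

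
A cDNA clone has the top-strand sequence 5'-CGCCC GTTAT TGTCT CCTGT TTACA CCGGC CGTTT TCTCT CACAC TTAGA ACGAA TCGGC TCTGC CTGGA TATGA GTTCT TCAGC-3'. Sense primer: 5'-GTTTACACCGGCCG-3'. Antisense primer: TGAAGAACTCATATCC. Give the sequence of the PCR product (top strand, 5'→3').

5'-GTTTACACCGGCCGTTTTCTCTCACACTTAGAACGAATCGGCTCTGCCTGGATATGAGTTCTTCA-3'

Forward primer GTTTACACCGGCCG is found on the top strand at positions 19–32.
The reverse primer's reverse complement is GGATATGAGTTCTTCA, which matches the template at positions 68–83.
The product is the template from position 19 through 83 (65 bp).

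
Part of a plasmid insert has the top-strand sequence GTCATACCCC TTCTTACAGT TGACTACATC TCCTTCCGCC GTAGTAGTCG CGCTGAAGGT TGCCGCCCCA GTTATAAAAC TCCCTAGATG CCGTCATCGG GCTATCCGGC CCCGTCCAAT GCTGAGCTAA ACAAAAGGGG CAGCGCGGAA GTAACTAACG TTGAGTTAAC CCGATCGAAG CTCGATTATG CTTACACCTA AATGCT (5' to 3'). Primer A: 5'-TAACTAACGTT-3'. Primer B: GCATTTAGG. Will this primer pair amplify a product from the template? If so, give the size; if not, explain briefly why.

Primer A (TAACTAACGTT) matches the top strand at positions 152–162; it acts as a forward primer.
Primer B's reverse complement is CCTAAATGC, matching the top strand at positions 197–205; it acts as a reverse primer.
The 3' ends face each other across positions 152–205, giving a 54 bp product.

Yes — a 54 bp product.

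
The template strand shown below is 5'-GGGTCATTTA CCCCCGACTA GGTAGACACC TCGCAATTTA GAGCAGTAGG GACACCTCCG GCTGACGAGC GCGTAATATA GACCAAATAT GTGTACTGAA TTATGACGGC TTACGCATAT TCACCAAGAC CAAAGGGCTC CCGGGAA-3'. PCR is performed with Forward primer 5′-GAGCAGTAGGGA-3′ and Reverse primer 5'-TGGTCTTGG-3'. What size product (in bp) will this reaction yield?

Scanning the template, GAGCAGTAGGGA occurs at positions 41–52; this primer anneals to the bottom strand there with its 3' end pointing downstream.
Reverse complement of the reverse primer: CCAAGACCA. This occurs on the top strand at positions 124–132.
The product runs from position 41 to position 132, so its length is 132 − 41 + 1 = 92 bp.

92 bp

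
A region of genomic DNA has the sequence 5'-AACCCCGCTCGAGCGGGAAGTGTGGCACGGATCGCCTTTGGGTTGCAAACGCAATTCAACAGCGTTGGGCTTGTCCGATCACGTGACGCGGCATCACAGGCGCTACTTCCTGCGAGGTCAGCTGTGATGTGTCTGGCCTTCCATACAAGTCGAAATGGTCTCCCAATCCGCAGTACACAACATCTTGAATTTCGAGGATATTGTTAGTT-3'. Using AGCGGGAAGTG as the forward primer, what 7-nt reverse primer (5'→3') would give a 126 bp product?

The forward primer binds at positions 12–22, so a 126 bp product ends at position 12 + 126 − 1 = 137.
The reverse primer anneals to the top strand over positions 131–137, i.e. to GTCTGGC.
Its sequence written 5'→3' is the reverse complement: GCCAGAC.

5'-GCCAGAC-3'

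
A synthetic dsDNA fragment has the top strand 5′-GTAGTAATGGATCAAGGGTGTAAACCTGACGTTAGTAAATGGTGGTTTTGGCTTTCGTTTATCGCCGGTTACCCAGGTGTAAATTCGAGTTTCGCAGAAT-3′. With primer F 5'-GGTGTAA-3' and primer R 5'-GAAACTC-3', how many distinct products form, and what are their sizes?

Two products: 77 bp, 18 bp

The forward primer GGTGTAA matches the top strand at positions 17–23, 76–82.
The reverse primer's reverse complement is GAGTTTC, matching at positions 87–93.
Each forward site pairs with the reverse site to give a product ending at position 93: sizes 77, 18 bp.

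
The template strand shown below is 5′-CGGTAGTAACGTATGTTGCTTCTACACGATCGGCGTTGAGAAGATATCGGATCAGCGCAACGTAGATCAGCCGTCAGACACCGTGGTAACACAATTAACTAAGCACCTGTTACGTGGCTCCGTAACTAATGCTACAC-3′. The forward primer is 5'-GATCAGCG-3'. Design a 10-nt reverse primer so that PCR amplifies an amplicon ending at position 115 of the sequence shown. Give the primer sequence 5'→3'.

The forward primer binds at positions 50–57; the product's 3' end on the top strand is position 115.
The reverse primer anneals to the top strand over positions 106–115, i.e. to CCTGTTACGT.
Its sequence written 5'→3' is the reverse complement: ACGTAACAGG.

5'-ACGTAACAGG-3'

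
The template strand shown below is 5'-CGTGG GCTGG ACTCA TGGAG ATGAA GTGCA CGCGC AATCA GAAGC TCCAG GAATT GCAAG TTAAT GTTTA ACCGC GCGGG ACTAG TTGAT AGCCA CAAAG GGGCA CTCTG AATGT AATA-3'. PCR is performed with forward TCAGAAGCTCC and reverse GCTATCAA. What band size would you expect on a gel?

Forward primer TCAGAAGCTCC is found on the top strand at positions 38–48.
The reverse primer's reverse complement is TTGATAGC, which matches the template at positions 86–93.
The product runs from position 38 to position 93, so its length is 93 − 38 + 1 = 56 bp.

56 bp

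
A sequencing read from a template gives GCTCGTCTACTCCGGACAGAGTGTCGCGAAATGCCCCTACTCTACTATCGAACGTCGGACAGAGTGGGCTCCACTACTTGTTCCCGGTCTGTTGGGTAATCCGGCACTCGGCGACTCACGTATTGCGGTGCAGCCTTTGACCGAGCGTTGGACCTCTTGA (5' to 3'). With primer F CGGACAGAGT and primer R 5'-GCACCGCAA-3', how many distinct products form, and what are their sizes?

The forward primer CGGACAGAGT matches the top strand at positions 13–22, 56–65.
The reverse primer's reverse complement is TTGCGGTGC, matching at positions 123–131.
Each forward site pairs with the reverse site to give a product ending at position 131: sizes 119, 76 bp.

Two products: 119 bp, 76 bp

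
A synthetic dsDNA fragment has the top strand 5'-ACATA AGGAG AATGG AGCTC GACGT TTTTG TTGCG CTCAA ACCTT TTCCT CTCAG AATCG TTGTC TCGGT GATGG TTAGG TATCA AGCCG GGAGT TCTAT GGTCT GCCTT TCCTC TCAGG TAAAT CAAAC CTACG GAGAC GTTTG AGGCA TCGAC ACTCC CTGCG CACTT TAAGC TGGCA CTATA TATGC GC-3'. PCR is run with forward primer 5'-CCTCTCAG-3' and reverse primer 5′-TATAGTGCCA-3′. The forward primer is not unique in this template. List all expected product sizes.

The forward primer CCTCTCAG matches the top strand at positions 48–55, 112–119.
The reverse primer's reverse complement is TGGCACTATA, matching at positions 176–185.
Each forward site pairs with the reverse site to give a product ending at position 185: sizes 138, 74 bp.

138 bp, 74 bp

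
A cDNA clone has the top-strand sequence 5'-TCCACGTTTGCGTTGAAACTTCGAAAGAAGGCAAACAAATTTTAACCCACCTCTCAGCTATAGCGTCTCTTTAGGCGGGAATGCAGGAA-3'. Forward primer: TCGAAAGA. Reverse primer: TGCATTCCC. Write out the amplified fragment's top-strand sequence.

5'-TCGAAAGAAGGCAAACAAATTTTAACCCACCTCTCAGCTATAGCGTCTCTTTAGGCGGGAATGCA-3'

Scanning the template, TCGAAAGA occurs at positions 21–28; this primer anneals to the bottom strand there with its 3' end pointing downstream.
Taking the reverse complement of TGCATTCCC gives GGGAATGCA, found at positions 77–85 on the template; the primer anneals here to the top strand with its 3' end pointing upstream.
The product is the template from position 21 through 85 (65 bp).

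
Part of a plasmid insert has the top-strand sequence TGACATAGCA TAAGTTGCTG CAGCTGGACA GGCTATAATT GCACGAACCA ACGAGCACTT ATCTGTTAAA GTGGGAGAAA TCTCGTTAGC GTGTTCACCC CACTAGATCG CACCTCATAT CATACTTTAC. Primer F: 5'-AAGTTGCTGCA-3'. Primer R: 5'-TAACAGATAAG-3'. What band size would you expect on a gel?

57 bp

Forward primer AAGTTGCTGCA is found on the top strand at positions 12–22.
Taking the reverse complement of TAACAGATAAG gives CTTATCTGTTA, found at positions 58–68 on the template; the primer anneals here to the top strand with its 3' end pointing upstream.
The product runs from position 12 to position 68, so its length is 68 − 12 + 1 = 57 bp.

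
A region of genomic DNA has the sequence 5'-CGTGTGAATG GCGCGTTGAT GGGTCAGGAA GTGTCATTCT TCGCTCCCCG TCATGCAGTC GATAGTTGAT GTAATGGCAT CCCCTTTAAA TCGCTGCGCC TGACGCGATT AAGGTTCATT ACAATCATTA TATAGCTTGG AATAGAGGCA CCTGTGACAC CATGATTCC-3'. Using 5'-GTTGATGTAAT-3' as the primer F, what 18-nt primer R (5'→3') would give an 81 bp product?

The forward primer binds at positions 65–75, so an 81 bp product ends at position 65 + 81 − 1 = 145.
The reverse primer anneals to the top strand over positions 128–145, i.e. to TTATATAGCTTGGAATAG.
Its sequence written 5'→3' is the reverse complement: CTATTCCAAGCTATATAA.

5'-CTATTCCAAGCTATATAA-3'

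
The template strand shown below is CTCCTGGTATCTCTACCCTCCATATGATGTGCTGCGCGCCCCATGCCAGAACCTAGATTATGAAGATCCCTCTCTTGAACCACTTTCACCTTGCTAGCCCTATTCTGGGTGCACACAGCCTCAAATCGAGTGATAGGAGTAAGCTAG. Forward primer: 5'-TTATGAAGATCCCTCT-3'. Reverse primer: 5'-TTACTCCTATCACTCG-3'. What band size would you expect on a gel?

85 bp

The forward primer matches the template at positions 58–73.
The reverse primer's reverse complement is CGAGTGATAGGAGTAA, which matches the template at positions 127–142.
Product length = (reverse-primer end) − (forward-primer start) + 1 = 142 − 58 + 1 = 85 bp.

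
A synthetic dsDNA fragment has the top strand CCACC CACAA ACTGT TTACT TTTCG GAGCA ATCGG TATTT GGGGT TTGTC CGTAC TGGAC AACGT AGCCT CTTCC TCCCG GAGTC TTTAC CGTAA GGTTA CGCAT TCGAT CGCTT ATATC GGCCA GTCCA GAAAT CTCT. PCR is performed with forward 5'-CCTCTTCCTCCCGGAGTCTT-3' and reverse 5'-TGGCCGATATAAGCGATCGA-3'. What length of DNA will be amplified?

58 bp

The forward primer matches the template at positions 68–87.
Reverse complement of the reverse primer: TCGATCGCTTATATCGGCCA. This occurs on the top strand at positions 106–125.
Amplicon spans positions 68–125: 58 bp.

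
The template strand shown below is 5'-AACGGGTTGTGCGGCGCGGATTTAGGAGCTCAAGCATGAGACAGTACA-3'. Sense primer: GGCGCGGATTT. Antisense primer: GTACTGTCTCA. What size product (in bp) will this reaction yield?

Scanning the template, GGCGCGGATTT occurs at positions 13–23; this primer anneals to the bottom strand there with its 3' end pointing downstream.
Reverse complement of the reverse primer: TGAGACAGTAC. This occurs on the top strand at positions 37–47.
Product length = (reverse-primer end) − (forward-primer start) + 1 = 47 − 13 + 1 = 35 bp.

35 bp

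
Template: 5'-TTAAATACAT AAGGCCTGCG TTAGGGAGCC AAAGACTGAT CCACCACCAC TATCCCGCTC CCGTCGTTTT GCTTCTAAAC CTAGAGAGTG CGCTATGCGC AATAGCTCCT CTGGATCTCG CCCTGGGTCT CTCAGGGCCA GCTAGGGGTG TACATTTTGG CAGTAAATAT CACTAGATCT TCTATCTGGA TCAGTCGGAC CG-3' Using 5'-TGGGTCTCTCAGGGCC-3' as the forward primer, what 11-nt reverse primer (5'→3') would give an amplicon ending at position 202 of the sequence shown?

5'-CGGTCCGACTG-3'

The forward primer binds at positions 124–139; the product's 3' end on the top strand is position 202.
The reverse primer anneals to the top strand over positions 192–202, i.e. to CAGTCGGACCG.
Its sequence written 5'→3' is the reverse complement: CGGTCCGACTG.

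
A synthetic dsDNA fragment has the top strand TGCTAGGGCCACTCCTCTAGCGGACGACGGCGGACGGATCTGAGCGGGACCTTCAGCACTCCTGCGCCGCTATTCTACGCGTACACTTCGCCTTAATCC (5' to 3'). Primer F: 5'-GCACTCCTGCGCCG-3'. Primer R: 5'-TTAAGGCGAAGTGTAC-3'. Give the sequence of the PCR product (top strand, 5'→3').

Scanning the template, GCACTCCTGCGCCG occurs at positions 56–69; this primer anneals to the bottom strand there with its 3' end pointing downstream.
Reverse complement of the reverse primer: GTACACTTCGCCTTAA. This occurs on the top strand at positions 81–96.
The product is the template from position 56 through 96 (41 bp).

5'-GCACTCCTGCGCCGCTATTCTACGCGTACACTTCGCCTTAA-3'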